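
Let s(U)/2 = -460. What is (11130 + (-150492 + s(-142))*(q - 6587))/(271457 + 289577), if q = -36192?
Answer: 3238632539/280517 ≈ 11545.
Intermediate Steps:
s(U) = -920 (s(U) = 2*(-460) = -920)
(11130 + (-150492 + s(-142))*(q - 6587))/(271457 + 289577) = (11130 + (-150492 - 920)*(-36192 - 6587))/(271457 + 289577) = (11130 - 151412*(-42779))/561034 = (11130 + 6477253948)*(1/561034) = 6477265078*(1/561034) = 3238632539/280517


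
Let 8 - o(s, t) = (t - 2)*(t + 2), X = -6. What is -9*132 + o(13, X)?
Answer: -1212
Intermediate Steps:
o(s, t) = 8 - (-2 + t)*(2 + t) (o(s, t) = 8 - (t - 2)*(t + 2) = 8 - (-2 + t)*(2 + t))
-9*132 + o(13, X) = -9*132 + (12 - 1*(-6)**2) = -1188 + (12 - 1*36) = -1188 + (12 - 36) = -1188 - 24 = -1212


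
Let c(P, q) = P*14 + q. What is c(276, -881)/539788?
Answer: 2983/539788 ≈ 0.0055262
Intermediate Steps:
c(P, q) = q + 14*P (c(P, q) = 14*P + q = q + 14*P)
c(276, -881)/539788 = (-881 + 14*276)/539788 = (-881 + 3864)*(1/539788) = 2983*(1/539788) = 2983/539788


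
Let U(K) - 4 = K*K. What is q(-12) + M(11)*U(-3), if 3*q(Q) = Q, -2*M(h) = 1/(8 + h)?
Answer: -165/38 ≈ -4.3421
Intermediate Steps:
U(K) = 4 + K**2 (U(K) = 4 + K*K = 4 + K**2)
M(h) = -1/(2*(8 + h))
q(Q) = Q/3
q(-12) + M(11)*U(-3) = (1/3)*(-12) + (-1/(16 + 2*11))*(4 + (-3)**2) = -4 + (-1/(16 + 22))*(4 + 9) = -4 - 1/38*13 = -4 - 13/38 = -165/38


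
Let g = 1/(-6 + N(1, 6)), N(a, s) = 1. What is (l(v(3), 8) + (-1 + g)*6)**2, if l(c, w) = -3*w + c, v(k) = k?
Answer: 19881/25 ≈ 795.24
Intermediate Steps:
l(c, w) = c - 3*w
g = -1/5 (g = 1/(-6 + 1) = 1/(-5) = -1/5 ≈ -0.20000)
(l(v(3), 8) + (-1 + g)*6)**2 = ((3 - 3*8) + (-1 - 1/5)*6)**2 = ((3 - 24) - 6/5*6)**2 = (-21 - 36/5)**2 = (-141/5)**2 = 19881/25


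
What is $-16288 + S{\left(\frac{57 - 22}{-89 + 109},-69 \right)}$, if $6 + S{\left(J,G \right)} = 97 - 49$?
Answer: $-16246$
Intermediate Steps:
$S{\left(J,G \right)} = 42$ ($S{\left(J,G \right)} = -6 + \left(97 - 49\right) = -6 + 48 = 42$)
$-16288 + S{\left(\frac{57 - 22}{-89 + 109},-69 \right)} = -16288 + 42 = -16246$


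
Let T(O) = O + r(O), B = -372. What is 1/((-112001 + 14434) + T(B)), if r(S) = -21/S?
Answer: -124/12144429 ≈ -1.0210e-5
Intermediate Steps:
T(O) = O - 21/O
1/((-112001 + 14434) + T(B)) = 1/((-112001 + 14434) + (-372 - 21/(-372))) = 1/(-97567 + (-372 - 21*(-1/372))) = 1/(-97567 + (-372 + 7/124)) = 1/(-97567 - 46121/124) = 1/(-12144429/124) = -124/12144429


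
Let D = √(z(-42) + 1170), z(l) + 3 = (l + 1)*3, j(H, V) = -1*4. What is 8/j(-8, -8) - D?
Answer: -2 - 6*√29 ≈ -34.311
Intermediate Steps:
j(H, V) = -4
z(l) = 3*l (z(l) = -3 + (l + 1)*3 = -3 + (1 + l)*3 = -3 + (3 + 3*l) = 3*l)
D = 6*√29 (D = √(3*(-42) + 1170) = √(-126 + 1170) = √1044 = 6*√29 ≈ 32.311)
8/j(-8, -8) - D = 8/(-4) - 6*√29 = -¼*8 - 6*√29 = -2 - 6*√29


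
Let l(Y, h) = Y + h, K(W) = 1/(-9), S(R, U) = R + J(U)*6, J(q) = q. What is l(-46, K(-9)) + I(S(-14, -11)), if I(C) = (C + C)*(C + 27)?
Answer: 75905/9 ≈ 8433.9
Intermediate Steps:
S(R, U) = R + 6*U (S(R, U) = R + U*6 = R + 6*U)
K(W) = -⅑
I(C) = 2*C*(27 + C) (I(C) = (2*C)*(27 + C) = 2*C*(27 + C))
l(-46, K(-9)) + I(S(-14, -11)) = (-46 - ⅑) + 2*(-14 + 6*(-11))*(27 + (-14 + 6*(-11))) = -415/9 + 2*(-14 - 66)*(27 + (-14 - 66)) = -415/9 + 2*(-80)*(27 - 80) = -415/9 + 2*(-80)*(-53) = -415/9 + 8480 = 75905/9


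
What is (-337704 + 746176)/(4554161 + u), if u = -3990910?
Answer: 408472/563251 ≈ 0.72520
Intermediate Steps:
(-337704 + 746176)/(4554161 + u) = (-337704 + 746176)/(4554161 - 3990910) = 408472/563251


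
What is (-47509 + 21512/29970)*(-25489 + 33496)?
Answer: -1900092084421/4995 ≈ -3.8040e+8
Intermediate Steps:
(-47509 + 21512/29970)*(-25489 + 33496) = (-47509 + 21512*(1/29970))*8007 = (-47509 + 10756/14985)*8007 = -711911609/14985*8007 = -1900092084421/4995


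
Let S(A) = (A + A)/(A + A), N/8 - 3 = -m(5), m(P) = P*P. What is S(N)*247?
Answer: 247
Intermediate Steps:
m(P) = P**2
N = -176 (N = 24 + 8*(-1*5**2) = 24 + 8*(-1*25) = 24 + 8*(-25) = 24 - 200 = -176)
S(A) = 1 (S(A) = (2*A)/((2*A)) = (2*A)*(1/(2*A)) = 1)
S(N)*247 = 1*247 = 247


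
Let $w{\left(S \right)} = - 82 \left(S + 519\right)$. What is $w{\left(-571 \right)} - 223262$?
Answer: $-218998$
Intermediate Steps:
$w{\left(S \right)} = -42558 - 82 S$ ($w{\left(S \right)} = - 82 \left(519 + S\right) = -42558 - 82 S$)
$w{\left(-571 \right)} - 223262 = \left(-42558 - -46822\right) - 223262 = \left(-42558 + 46822\right) - 223262 = 4264 - 223262 = -218998$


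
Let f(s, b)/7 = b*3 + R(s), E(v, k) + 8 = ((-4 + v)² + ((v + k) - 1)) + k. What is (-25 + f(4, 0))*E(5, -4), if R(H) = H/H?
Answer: 198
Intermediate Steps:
R(H) = 1
E(v, k) = -9 + v + (-4 + v)² + 2*k (E(v, k) = -8 + (((-4 + v)² + ((v + k) - 1)) + k) = -8 + (((-4 + v)² + ((k + v) - 1)) + k) = -8 + (((-4 + v)² + (-1 + k + v)) + k) = -8 + ((-1 + k + v + (-4 + v)²) + k) = -8 + (-1 + v + (-4 + v)² + 2*k) = -9 + v + (-4 + v)² + 2*k)
f(s, b) = 7 + 21*b (f(s, b) = 7*(b*3 + 1) = 7*(3*b + 1) = 7*(1 + 3*b) = 7 + 21*b)
(-25 + f(4, 0))*E(5, -4) = (-25 + (7 + 21*0))*(-9 + 5 + (-4 + 5)² + 2*(-4)) = (-25 + (7 + 0))*(-9 + 5 + 1² - 8) = (-25 + 7)*(-9 + 5 + 1 - 8) = -18*(-11) = 198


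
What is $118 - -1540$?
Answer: $1658$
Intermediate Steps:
$118 - -1540 = 118 + 1540 = 1658$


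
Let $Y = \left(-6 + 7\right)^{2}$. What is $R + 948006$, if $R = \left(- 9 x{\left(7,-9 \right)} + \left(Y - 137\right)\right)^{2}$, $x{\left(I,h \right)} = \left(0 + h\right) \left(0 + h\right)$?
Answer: $1696231$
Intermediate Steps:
$x{\left(I,h \right)} = h^{2}$ ($x{\left(I,h \right)} = h h = h^{2}$)
$Y = 1$ ($Y = 1^{2} = 1$)
$R = 748225$ ($R = \left(- 9 \left(-9\right)^{2} + \left(1 - 137\right)\right)^{2} = \left(\left(-9\right) 81 + \left(1 - 137\right)\right)^{2} = \left(-729 - 136\right)^{2} = \left(-865\right)^{2} = 748225$)
$R + 948006 = 748225 + 948006 = 1696231$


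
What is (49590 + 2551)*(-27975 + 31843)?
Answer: 201681388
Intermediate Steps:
(49590 + 2551)*(-27975 + 31843) = 52141*3868 = 201681388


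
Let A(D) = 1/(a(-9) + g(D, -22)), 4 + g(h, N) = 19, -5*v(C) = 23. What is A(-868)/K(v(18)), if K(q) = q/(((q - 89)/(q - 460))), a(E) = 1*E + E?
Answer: 780/53429 ≈ 0.014599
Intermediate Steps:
v(C) = -23/5 (v(C) = -1/5*23 = -23/5)
g(h, N) = 15 (g(h, N) = -4 + 19 = 15)
a(E) = 2*E (a(E) = E + E = 2*E)
K(q) = q*(-460 + q)/(-89 + q) (K(q) = q/(((-89 + q)/(-460 + q))) = q*((-460 + q)/(-89 + q)) = q*(-460 + q)/(-89 + q))
A(D) = -1/3 (A(D) = 1/(2*(-9) + 15) = 1/(-18 + 15) = 1/(-3) = -1/3)
A(-868)/K(v(18)) = -(-5*(-89 - 23/5)/(23*(-460 - 23/5)))/3 = -1/(3*((-23/5*(-2323/5)/(-468/5)))) = -1/(3*((-23/5*(-5/468)*(-2323/5)))) = -1/(3*(-53429/2340)) = -1/3*(-2340/53429) = 780/53429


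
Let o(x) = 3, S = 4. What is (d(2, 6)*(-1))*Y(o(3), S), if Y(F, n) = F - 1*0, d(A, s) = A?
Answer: -6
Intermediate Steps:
Y(F, n) = F (Y(F, n) = F + 0 = F)
(d(2, 6)*(-1))*Y(o(3), S) = (2*(-1))*3 = -2*3 = -6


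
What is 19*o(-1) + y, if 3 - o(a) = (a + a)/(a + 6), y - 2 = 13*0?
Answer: 333/5 ≈ 66.600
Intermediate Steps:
y = 2 (y = 2 + 13*0 = 2 + 0 = 2)
o(a) = 3 - 2*a/(6 + a) (o(a) = 3 - (a + a)/(a + 6) = 3 - 2*a/(6 + a))
19*o(-1) + y = 19*((18 - 1)/(6 - 1)) + 2 = 19*(17/5) + 2 = 323/5 + 2 = 333/5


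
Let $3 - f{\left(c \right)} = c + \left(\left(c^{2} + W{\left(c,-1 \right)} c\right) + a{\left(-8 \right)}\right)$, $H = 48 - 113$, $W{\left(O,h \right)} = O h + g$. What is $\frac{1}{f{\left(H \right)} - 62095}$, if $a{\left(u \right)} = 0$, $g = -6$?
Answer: $- \frac{1}{62417} \approx -1.6021 \cdot 10^{-5}$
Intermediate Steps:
$W{\left(O,h \right)} = -6 + O h$ ($W{\left(O,h \right)} = O h - 6 = -6 + O h$)
$H = -65$
$f{\left(c \right)} = 3 - c - c^{2} - c \left(-6 - c\right)$ ($f{\left(c \right)} = 3 - \left(c + \left(\left(c^{2} + \left(-6 + c \left(-1\right)\right) c\right) + 0\right)\right) = 3 - \left(c + \left(\left(c^{2} + \left(-6 - c\right) c\right) + 0\right)\right) = 3 - \left(c + \left(\left(c^{2} + c \left(-6 - c\right)\right) + 0\right)\right) = 3 - \left(c + \left(c^{2} + c \left(-6 - c\right)\right)\right) = 3 - \left(c + c^{2} + c \left(-6 - c\right)\right) = 3 - c - c^{2} - c \left(-6 - c\right)$)
$\frac{1}{f{\left(H \right)} - 62095} = \frac{1}{\left(3 + 5 \left(-65\right)\right) - 62095} = \frac{1}{\left(3 - 325\right) - 62095} = \frac{1}{-322 - 62095} = \frac{1}{-62417} = - \frac{1}{62417}$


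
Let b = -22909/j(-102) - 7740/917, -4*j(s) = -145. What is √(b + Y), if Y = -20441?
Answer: 3*I*√41412541343145/132965 ≈ 145.19*I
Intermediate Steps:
j(s) = 145/4 (j(s) = -¼*(-145) = 145/4)
b = -85152512/132965 (b = -22909/145/4 - 7740/917 = -22909*4/145 - 7740*1/917 = -91636/145 - 7740/917 = -85152512/132965 ≈ -640.41)
√(b + Y) = √(-85152512/132965 - 20441) = √(-2803090077/132965) = 3*I*√41412541343145/132965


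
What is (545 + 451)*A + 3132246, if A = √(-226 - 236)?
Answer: 3132246 + 996*I*√462 ≈ 3.1322e+6 + 21408.0*I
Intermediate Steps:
A = I*√462 (A = √(-462) = I*√462 ≈ 21.494*I)
(545 + 451)*A + 3132246 = (545 + 451)*(I*√462) + 3132246 = 996*(I*√462) + 3132246 = 996*I*√462 + 3132246 = 3132246 + 996*I*√462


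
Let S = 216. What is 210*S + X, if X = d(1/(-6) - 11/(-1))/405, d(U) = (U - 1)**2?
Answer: 661352281/14580 ≈ 45360.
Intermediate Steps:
d(U) = (-1 + U)**2
X = 3481/14580 (X = (-1 + (1/(-6) - 11/(-1)))**2/405 = (-1 + (1*(-1/6) - 11*(-1)))**2*(1/405) = (-1 + (-1/6 + 11))**2*(1/405) = (-1 + 65/6)**2*(1/405) = (59/6)**2*(1/405) = (3481/36)*(1/405) = 3481/14580 ≈ 0.23875)
210*S + X = 210*216 + 3481/14580 = 45360 + 3481/14580 = 661352281/14580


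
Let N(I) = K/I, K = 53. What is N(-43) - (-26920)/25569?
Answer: -197597/1099467 ≈ -0.17972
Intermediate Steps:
N(I) = 53/I
N(-43) - (-26920)/25569 = 53/(-43) - (-26920)/25569 = 53*(-1/43) - (-26920)/25569 = -53/43 - 1*(-26920/25569) = -53/43 + 26920/25569 = -197597/1099467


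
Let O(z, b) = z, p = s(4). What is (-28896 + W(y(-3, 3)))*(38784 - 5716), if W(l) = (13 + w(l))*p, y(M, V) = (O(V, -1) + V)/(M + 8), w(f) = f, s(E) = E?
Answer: -4768273328/5 ≈ -9.5365e+8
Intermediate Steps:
p = 4
y(M, V) = 2*V/(8 + M) (y(M, V) = (V + V)/(M + 8) = (2*V)/(8 + M) = 2*V/(8 + M))
W(l) = 52 + 4*l (W(l) = (13 + l)*4 = 52 + 4*l)
(-28896 + W(y(-3, 3)))*(38784 - 5716) = (-28896 + (52 + 4*(2*3/(8 - 3))))*(38784 - 5716) = (-28896 + (52 + 4*(2*3/5)))*33068 = (-28896 + (52 + 4*(2*3*(1/5))))*33068 = (-28896 + (52 + 4*(6/5)))*33068 = (-28896 + (52 + 24/5))*33068 = (-28896 + 284/5)*33068 = -144196/5*33068 = -4768273328/5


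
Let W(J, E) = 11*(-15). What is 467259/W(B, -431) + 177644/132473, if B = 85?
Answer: -170440469/60215 ≈ -2830.5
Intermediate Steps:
W(J, E) = -165
467259/W(B, -431) + 177644/132473 = 467259/(-165) + 177644/132473 = 467259*(-1/165) + 177644*(1/132473) = -155753/55 + 177644/132473 = -170440469/60215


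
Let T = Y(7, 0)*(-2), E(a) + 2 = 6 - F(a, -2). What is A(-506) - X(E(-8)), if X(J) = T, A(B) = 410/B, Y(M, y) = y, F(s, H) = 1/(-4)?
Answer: -205/253 ≈ -0.81028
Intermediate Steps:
F(s, H) = -¼
E(a) = 17/4 (E(a) = -2 + (6 - 1*(-¼)) = -2 + (6 + ¼) = -2 + 25/4 = 17/4)
T = 0 (T = 0*(-2) = 0)
X(J) = 0
A(-506) - X(E(-8)) = 410/(-506) - 1*0 = 410*(-1/506) + 0 = -205/253 + 0 = -205/253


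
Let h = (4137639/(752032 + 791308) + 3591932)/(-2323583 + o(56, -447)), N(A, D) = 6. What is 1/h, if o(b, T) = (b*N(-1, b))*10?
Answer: -3580892964820/5543576470519 ≈ -0.64595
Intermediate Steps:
o(b, T) = 60*b (o(b, T) = (b*6)*10 = (6*b)*10 = 60*b)
h = -5543576470519/3580892964820 (h = (4137639/(752032 + 791308) + 3591932)/(-2323583 + 60*56) = (4137639/1543340 + 3591932)/(-2323583 + 3360) = (4137639*(1/1543340) + 3591932)/(-2320223) = (4137639/1543340 + 3591932)*(-1/2320223) = (5543576470519/1543340)*(-1/2320223) = -5543576470519/3580892964820 ≈ -1.5481)
1/h = 1/(-5543576470519/3580892964820) = -3580892964820/5543576470519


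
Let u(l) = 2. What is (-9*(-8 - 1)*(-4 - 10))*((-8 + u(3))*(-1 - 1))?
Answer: -13608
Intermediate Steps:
(-9*(-8 - 1)*(-4 - 10))*((-8 + u(3))*(-1 - 1)) = (-9*(-8 - 1)*(-4 - 10))*((-8 + 2)*(-1 - 1)) = (-(-81)*(-14))*(-6*(-2)) = -9*126*12 = -1134*12 = -13608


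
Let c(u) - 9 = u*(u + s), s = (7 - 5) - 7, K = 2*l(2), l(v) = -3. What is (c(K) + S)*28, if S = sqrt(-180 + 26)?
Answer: 2100 + 28*I*sqrt(154) ≈ 2100.0 + 347.47*I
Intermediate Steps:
K = -6 (K = 2*(-3) = -6)
s = -5 (s = 2 - 7 = -5)
S = I*sqrt(154) (S = sqrt(-154) = I*sqrt(154) ≈ 12.41*I)
c(u) = 9 + u*(-5 + u) (c(u) = 9 + u*(u - 5) = 9 + u*(-5 + u))
(c(K) + S)*28 = ((9 + (-6)**2 - 5*(-6)) + I*sqrt(154))*28 = ((9 + 36 + 30) + I*sqrt(154))*28 = (75 + I*sqrt(154))*28 = 2100 + 28*I*sqrt(154)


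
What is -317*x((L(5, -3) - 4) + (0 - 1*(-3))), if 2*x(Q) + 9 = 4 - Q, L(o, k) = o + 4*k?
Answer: -951/2 ≈ -475.50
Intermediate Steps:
x(Q) = -5/2 - Q/2 (x(Q) = -9/2 + (4 - Q)/2 = -9/2 + (2 - Q/2) = -5/2 - Q/2)
-317*x((L(5, -3) - 4) + (0 - 1*(-3))) = -317*(-5/2 - (((5 + 4*(-3)) - 4) + (0 - 1*(-3)))/2) = -317*(-5/2 - (((5 - 12) - 4) + (0 + 3))/2) = -317*(-5/2 - ((-7 - 4) + 3)/2) = -317*(-5/2 - (-11 + 3)/2) = -317*(-5/2 - 1/2*(-8)) = -317*(-5/2 + 4) = -317*3/2 = -951/2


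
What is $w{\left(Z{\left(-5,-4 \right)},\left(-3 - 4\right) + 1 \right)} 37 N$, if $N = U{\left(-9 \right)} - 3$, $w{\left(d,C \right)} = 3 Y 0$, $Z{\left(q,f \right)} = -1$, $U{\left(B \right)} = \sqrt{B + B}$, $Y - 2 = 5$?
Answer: $0$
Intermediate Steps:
$Y = 7$ ($Y = 2 + 5 = 7$)
$U{\left(B \right)} = \sqrt{2} \sqrt{B}$ ($U{\left(B \right)} = \sqrt{2 B} = \sqrt{2} \sqrt{B}$)
$w{\left(d,C \right)} = 0$ ($w{\left(d,C \right)} = 3 \cdot 7 \cdot 0 = 21 \cdot 0 = 0$)
$N = -3 + 3 i \sqrt{2}$ ($N = \sqrt{2} \sqrt{-9} - 3 = \sqrt{2} \cdot 3 i - 3 = 3 i \sqrt{2} - 3 = -3 + 3 i \sqrt{2} \approx -3.0 + 4.2426 i$)
$w{\left(Z{\left(-5,-4 \right)},\left(-3 - 4\right) + 1 \right)} 37 N = 0 \cdot 37 \left(-3 + 3 i \sqrt{2}\right) = 0 \left(-3 + 3 i \sqrt{2}\right) = 0$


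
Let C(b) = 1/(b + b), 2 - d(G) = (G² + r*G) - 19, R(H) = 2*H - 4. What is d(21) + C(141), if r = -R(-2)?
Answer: -165815/282 ≈ -588.00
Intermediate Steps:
R(H) = -4 + 2*H
r = 8 (r = -(-4 + 2*(-2)) = -(-4 - 4) = -1*(-8) = 8)
d(G) = 21 - G² - 8*G (d(G) = 2 - ((G² + 8*G) - 19) = 2 - (-19 + G² + 8*G) = 2 + (19 - G² - 8*G) = 21 - G² - 8*G)
C(b) = 1/(2*b)
d(21) + C(141) = (21 - 1*21² - 8*21) + (½)/141 = (21 - 1*441 - 168) + (½)*(1/141) = (21 - 441 - 168) + 1/282 = -588 + 1/282 = -165815/282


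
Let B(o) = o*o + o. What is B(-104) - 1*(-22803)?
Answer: 33515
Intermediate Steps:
B(o) = o + o² (B(o) = o² + o = o + o²)
B(-104) - 1*(-22803) = -104*(1 - 104) - 1*(-22803) = -104*(-103) + 22803 = 10712 + 22803 = 33515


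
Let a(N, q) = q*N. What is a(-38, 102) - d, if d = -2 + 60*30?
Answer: -5674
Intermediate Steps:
a(N, q) = N*q
d = 1798 (d = -2 + 1800 = 1798)
a(-38, 102) - d = -38*102 - 1*1798 = -3876 - 1798 = -5674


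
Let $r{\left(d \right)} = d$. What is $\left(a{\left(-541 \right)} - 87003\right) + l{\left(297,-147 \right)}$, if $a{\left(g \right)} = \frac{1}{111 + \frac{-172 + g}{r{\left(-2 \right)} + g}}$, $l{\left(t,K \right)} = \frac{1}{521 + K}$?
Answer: $- \frac{496107657556}{5702191} \approx -87003.0$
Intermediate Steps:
$a{\left(g \right)} = \frac{1}{111 + \frac{-172 + g}{-2 + g}}$
$\left(a{\left(-541 \right)} - 87003\right) + l{\left(297,-147 \right)} = \left(\frac{-2 - 541}{2 \left(-197 + 56 \left(-541\right)\right)} - 87003\right) + \frac{1}{521 - 147} = \left(\frac{1}{2} \frac{1}{-197 - 30296} \left(-543\right) - 87003\right) + \frac{1}{374} = \left(\frac{1}{2} \frac{1}{-30493} \left(-543\right) - 87003\right) + \frac{1}{374} = \left(\frac{1}{2} \left(- \frac{1}{30493}\right) \left(-543\right) - 87003\right) + \frac{1}{374} = \left(\frac{543}{60986} - 87003\right) + \frac{1}{374} = - \frac{5305964415}{60986} + \frac{1}{374} = - \frac{496107657556}{5702191}$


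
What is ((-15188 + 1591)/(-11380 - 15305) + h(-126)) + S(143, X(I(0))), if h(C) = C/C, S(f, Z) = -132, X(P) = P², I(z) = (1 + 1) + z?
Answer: -3482138/26685 ≈ -130.49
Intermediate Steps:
I(z) = 2 + z
h(C) = 1
((-15188 + 1591)/(-11380 - 15305) + h(-126)) + S(143, X(I(0))) = ((-15188 + 1591)/(-11380 - 15305) + 1) - 132 = (-13597/(-26685) + 1) - 132 = (-13597*(-1/26685) + 1) - 132 = (13597/26685 + 1) - 132 = 40282/26685 - 132 = -3482138/26685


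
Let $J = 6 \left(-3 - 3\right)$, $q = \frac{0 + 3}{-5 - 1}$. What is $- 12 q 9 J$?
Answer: $-1944$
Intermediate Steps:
$q = - \frac{1}{2}$ ($q = \frac{3}{-6} = 3 \left(- \frac{1}{6}\right) = - \frac{1}{2} \approx -0.5$)
$J = -36$ ($J = 6 \left(-6\right) = -36$)
$- 12 q 9 J = - 12 \left(\left(- \frac{1}{2}\right) 9\right) \left(-36\right) = \left(-12\right) \left(- \frac{9}{2}\right) \left(-36\right) = 54 \left(-36\right) = -1944$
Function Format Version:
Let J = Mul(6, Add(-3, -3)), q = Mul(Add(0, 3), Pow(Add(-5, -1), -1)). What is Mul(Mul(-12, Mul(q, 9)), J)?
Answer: -1944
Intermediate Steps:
q = Rational(-1, 2) (q = Mul(3, Pow(-6, -1)) = Mul(3, Rational(-1, 6)) = Rational(-1, 2) ≈ -0.50000)
J = -36 (J = Mul(6, -6) = -36)
Mul(Mul(-12, Mul(q, 9)), J) = Mul(Mul(-12, Mul(Rational(-1, 2), 9)), -36) = Mul(Mul(-12, Rational(-9, 2)), -36) = Mul(54, -36) = -1944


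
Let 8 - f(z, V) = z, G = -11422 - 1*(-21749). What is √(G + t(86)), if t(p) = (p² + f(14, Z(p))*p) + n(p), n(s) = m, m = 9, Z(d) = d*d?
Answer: 8*√269 ≈ 131.21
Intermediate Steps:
Z(d) = d²
G = 10327 (G = -11422 + 21749 = 10327)
n(s) = 9
f(z, V) = 8 - z
t(p) = 9 + p² - 6*p (t(p) = (p² + (8 - 1*14)*p) + 9 = (p² + (8 - 14)*p) + 9 = (p² - 6*p) + 9 = 9 + p² - 6*p)
√(G + t(86)) = √(10327 + (9 + 86² - 6*86)) = √(10327 + (9 + 7396 - 516)) = √(10327 + 6889) = √17216 = 8*√269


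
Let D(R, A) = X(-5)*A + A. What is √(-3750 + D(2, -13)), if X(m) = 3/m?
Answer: 2*I*√23470/5 ≈ 61.28*I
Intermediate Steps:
D(R, A) = 2*A/5 (D(R, A) = (3/(-5))*A + A = (3*(-⅕))*A + A = -3*A/5 + A = 2*A/5)
√(-3750 + D(2, -13)) = √(-3750 + (⅖)*(-13)) = √(-3750 - 26/5) = √(-18776/5) = 2*I*√23470/5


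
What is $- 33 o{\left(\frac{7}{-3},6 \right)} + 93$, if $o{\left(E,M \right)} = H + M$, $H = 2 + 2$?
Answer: $-237$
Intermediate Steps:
$H = 4$
$o{\left(E,M \right)} = 4 + M$
$- 33 o{\left(\frac{7}{-3},6 \right)} + 93 = - 33 \left(4 + 6\right) + 93 = \left(-33\right) 10 + 93 = -330 + 93 = -237$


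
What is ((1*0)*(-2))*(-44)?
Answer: 0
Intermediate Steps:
((1*0)*(-2))*(-44) = (0*(-2))*(-44) = 0*(-44) = 0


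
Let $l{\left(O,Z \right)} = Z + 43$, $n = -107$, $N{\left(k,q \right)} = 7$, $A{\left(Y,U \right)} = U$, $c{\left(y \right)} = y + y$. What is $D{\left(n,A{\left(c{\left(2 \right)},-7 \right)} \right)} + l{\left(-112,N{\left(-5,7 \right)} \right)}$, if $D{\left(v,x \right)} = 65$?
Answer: $115$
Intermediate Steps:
$c{\left(y \right)} = 2 y$
$l{\left(O,Z \right)} = 43 + Z$
$D{\left(n,A{\left(c{\left(2 \right)},-7 \right)} \right)} + l{\left(-112,N{\left(-5,7 \right)} \right)} = 65 + \left(43 + 7\right) = 65 + 50 = 115$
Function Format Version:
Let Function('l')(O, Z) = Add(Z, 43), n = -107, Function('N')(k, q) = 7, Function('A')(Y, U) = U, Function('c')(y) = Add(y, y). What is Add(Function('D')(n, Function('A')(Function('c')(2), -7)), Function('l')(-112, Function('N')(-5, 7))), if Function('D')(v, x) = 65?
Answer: 115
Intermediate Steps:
Function('c')(y) = Mul(2, y)
Function('l')(O, Z) = Add(43, Z)
Add(Function('D')(n, Function('A')(Function('c')(2), -7)), Function('l')(-112, Function('N')(-5, 7))) = Add(65, Add(43, 7)) = Add(65, 50) = 115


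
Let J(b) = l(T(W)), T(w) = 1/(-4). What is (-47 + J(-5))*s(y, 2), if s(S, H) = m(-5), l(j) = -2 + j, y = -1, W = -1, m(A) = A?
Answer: 985/4 ≈ 246.25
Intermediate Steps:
T(w) = -¼
s(S, H) = -5
J(b) = -9/4 (J(b) = -2 - ¼ = -9/4)
(-47 + J(-5))*s(y, 2) = (-47 - 9/4)*(-5) = -197/4*(-5) = 985/4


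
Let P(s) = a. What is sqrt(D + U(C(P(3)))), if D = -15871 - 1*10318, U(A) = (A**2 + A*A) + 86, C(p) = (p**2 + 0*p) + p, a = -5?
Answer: I*sqrt(25303) ≈ 159.07*I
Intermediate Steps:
P(s) = -5
C(p) = p + p**2 (C(p) = (p**2 + 0) + p = p**2 + p = p + p**2)
U(A) = 86 + 2*A**2 (U(A) = (A**2 + A**2) + 86 = 2*A**2 + 86 = 86 + 2*A**2)
D = -26189 (D = -15871 - 10318 = -26189)
sqrt(D + U(C(P(3)))) = sqrt(-26189 + (86 + 2*(-5*(1 - 5))**2)) = sqrt(-26189 + (86 + 2*(-5*(-4))**2)) = sqrt(-26189 + (86 + 2*20**2)) = sqrt(-26189 + (86 + 2*400)) = sqrt(-26189 + (86 + 800)) = sqrt(-26189 + 886) = sqrt(-25303) = I*sqrt(25303)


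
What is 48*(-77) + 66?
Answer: -3630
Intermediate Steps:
48*(-77) + 66 = -3696 + 66 = -3630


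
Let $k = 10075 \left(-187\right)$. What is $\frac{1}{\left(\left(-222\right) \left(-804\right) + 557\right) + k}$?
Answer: $- \frac{1}{1704980} \approx -5.8652 \cdot 10^{-7}$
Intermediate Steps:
$k = -1884025$
$\frac{1}{\left(\left(-222\right) \left(-804\right) + 557\right) + k} = \frac{1}{\left(\left(-222\right) \left(-804\right) + 557\right) - 1884025} = \frac{1}{\left(178488 + 557\right) - 1884025} = \frac{1}{179045 - 1884025} = \frac{1}{-1704980} = - \frac{1}{1704980}$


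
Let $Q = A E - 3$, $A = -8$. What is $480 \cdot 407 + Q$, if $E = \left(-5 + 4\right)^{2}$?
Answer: $195349$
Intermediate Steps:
$E = 1$ ($E = \left(-1\right)^{2} = 1$)
$Q = -11$ ($Q = \left(-8\right) 1 - 3 = -8 - 3 = -11$)
$480 \cdot 407 + Q = 480 \cdot 407 - 11 = 195360 - 11 = 195349$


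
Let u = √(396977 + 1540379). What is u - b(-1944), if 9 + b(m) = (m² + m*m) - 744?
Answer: -7557519 + 2*√484339 ≈ -7.5561e+6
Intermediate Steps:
u = 2*√484339 (u = √1937356 = 2*√484339 ≈ 1391.9)
b(m) = -753 + 2*m² (b(m) = -9 + ((m² + m*m) - 744) = -9 + ((m² + m²) - 744) = -9 + (2*m² - 744) = -9 + (-744 + 2*m²) = -753 + 2*m²)
u - b(-1944) = 2*√484339 - (-753 + 2*(-1944)²) = 2*√484339 - (-753 + 2*3779136) = 2*√484339 - (-753 + 7558272) = 2*√484339 - 1*7557519 = 2*√484339 - 7557519 = -7557519 + 2*√484339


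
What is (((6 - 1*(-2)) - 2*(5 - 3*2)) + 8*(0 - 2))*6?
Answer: -36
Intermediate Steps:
(((6 - 1*(-2)) - 2*(5 - 3*2)) + 8*(0 - 2))*6 = (((6 + 2) - 2*(5 - 6)) + 8*(-2))*6 = ((8 - 2*(-1)) - 16)*6 = ((8 + 2) - 16)*6 = (10 - 16)*6 = -6*6 = -36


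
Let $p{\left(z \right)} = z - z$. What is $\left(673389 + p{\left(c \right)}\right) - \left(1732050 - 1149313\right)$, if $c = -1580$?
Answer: $90652$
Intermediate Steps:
$p{\left(z \right)} = 0$
$\left(673389 + p{\left(c \right)}\right) - \left(1732050 - 1149313\right) = \left(673389 + 0\right) - \left(1732050 - 1149313\right) = 673389 - \left(1732050 - 1149313\right) = 673389 - 582737 = 90652$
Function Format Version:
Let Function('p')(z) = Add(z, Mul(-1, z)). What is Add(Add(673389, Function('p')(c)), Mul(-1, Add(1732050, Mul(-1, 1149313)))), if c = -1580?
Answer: 90652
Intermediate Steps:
Function('p')(z) = 0
Add(Add(673389, Function('p')(c)), Mul(-1, Add(1732050, Mul(-1, 1149313)))) = Add(Add(673389, 0), Mul(-1, Add(1732050, Mul(-1, 1149313)))) = Add(673389, Mul(-1, Add(1732050, -1149313))) = Add(673389, Mul(-1, 582737)) = Add(673389, -582737) = 90652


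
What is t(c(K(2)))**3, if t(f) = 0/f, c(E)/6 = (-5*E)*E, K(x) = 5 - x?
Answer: 0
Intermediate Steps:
c(E) = -30*E**2 (c(E) = 6*((-5*E)*E) = 6*(-5*E**2) = -30*E**2)
t(f) = 0
t(c(K(2)))**3 = 0**3 = 0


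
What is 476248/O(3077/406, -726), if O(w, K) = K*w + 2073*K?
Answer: -96678344/306631545 ≈ -0.31529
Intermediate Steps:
O(w, K) = 2073*K + K*w
476248/O(3077/406, -726) = 476248/((-726*(2073 + 3077/406))) = 476248/((-726*844715/406)) = 476248/(-306631545/203) = 476248*(-203/306631545) = -96678344/306631545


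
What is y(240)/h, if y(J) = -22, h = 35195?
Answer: -22/35195 ≈ -0.00062509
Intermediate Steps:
y(240)/h = -22/35195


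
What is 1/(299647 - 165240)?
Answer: 1/134407 ≈ 7.4401e-6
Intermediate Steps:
1/(299647 - 165240) = 1/134407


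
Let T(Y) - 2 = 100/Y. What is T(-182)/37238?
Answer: 66/1694329 ≈ 3.8953e-5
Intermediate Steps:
T(Y) = 2 + 100/Y
T(-182)/37238 = (2 + 100/(-182))/37238 = (2 + 100*(-1/182))*(1/37238) = (2 - 50/91)*(1/37238) = (132/91)*(1/37238) = 66/1694329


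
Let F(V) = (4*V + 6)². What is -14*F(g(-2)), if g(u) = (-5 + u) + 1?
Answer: -4536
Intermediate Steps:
g(u) = -4 + u
F(V) = (6 + 4*V)²
-14*F(g(-2)) = -56*(3 + 2*(-4 - 2))² = -56*(3 + 2*(-6))² = -56*(3 - 12)² = -56*(-9)² = -56*81 = -14*324 = -4536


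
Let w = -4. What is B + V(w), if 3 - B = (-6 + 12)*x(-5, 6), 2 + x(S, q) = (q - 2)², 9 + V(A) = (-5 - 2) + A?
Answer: -101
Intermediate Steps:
V(A) = -16 + A (V(A) = -9 + ((-5 - 2) + A) = -9 + (-7 + A) = -16 + A)
x(S, q) = -2 + (-2 + q)² (x(S, q) = -2 + (q - 2)² = -2 + (-2 + q)²)
B = -81 (B = 3 - (-6 + 12)*(-2 + (-2 + 6)²) = 3 - 6*(-2 + 4²) = 3 - 6*(-2 + 16) = 3 - 6*14 = 3 - 1*84 = 3 - 84 = -81)
B + V(w) = -81 + (-16 - 4) = -81 - 20 = -101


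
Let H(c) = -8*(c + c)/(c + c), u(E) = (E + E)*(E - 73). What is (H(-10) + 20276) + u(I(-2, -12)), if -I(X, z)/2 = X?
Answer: 19716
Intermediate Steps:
I(X, z) = -2*X
u(E) = 2*E*(-73 + E) (u(E) = (2*E)*(-73 + E) = 2*E*(-73 + E))
H(c) = -8 (H(c) = -8*2*c/(2*c) = -8*2*c*1/(2*c) = -8*1 = -8)
(H(-10) + 20276) + u(I(-2, -12)) = (-8 + 20276) + 2*(-2*(-2))*(-73 - 2*(-2)) = 20268 + 2*4*(-73 + 4) = 20268 + 2*4*(-69) = 20268 - 552 = 19716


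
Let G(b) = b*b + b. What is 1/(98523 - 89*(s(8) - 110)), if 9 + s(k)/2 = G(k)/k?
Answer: 1/108313 ≈ 9.2325e-6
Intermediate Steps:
G(b) = b + b**2 (G(b) = b**2 + b = b + b**2)
s(k) = -16 + 2*k (s(k) = -18 + 2*((k*(1 + k))/k) = -18 + 2*(1 + k) = -18 + (2 + 2*k) = -16 + 2*k)
1/(98523 - 89*(s(8) - 110)) = 1/(98523 - 89*((-16 + 2*8) - 110)) = 1/(98523 - 89*((-16 + 16) - 110)) = 1/(98523 - 89*(0 - 110)) = 1/(98523 - 89*(-110)) = 1/(98523 + 9790) = 1/108313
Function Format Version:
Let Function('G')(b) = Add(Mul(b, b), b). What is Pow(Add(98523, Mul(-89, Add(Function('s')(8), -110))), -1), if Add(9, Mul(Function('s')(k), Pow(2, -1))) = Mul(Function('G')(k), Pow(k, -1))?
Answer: Rational(1, 108313) ≈ 9.2325e-6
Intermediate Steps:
Function('G')(b) = Add(b, Pow(b, 2)) (Function('G')(b) = Add(Pow(b, 2), b) = Add(b, Pow(b, 2)))
Function('s')(k) = Add(-16, Mul(2, k)) (Function('s')(k) = Add(-18, Mul(2, Mul(Mul(k, Add(1, k)), Pow(k, -1)))) = Add(-18, Mul(2, Add(1, k))) = Add(-18, Add(2, Mul(2, k))) = Add(-16, Mul(2, k)))
Pow(Add(98523, Mul(-89, Add(Function('s')(8), -110))), -1) = Pow(Add(98523, Mul(-89, Add(Add(-16, Mul(2, 8)), -110))), -1) = Pow(Add(98523, Mul(-89, Add(Add(-16, 16), -110))), -1) = Pow(Add(98523, Mul(-89, Add(0, -110))), -1) = Pow(Add(98523, Mul(-89, -110)), -1) = Pow(Add(98523, 9790), -1) = Pow(108313, -1) = Rational(1, 108313)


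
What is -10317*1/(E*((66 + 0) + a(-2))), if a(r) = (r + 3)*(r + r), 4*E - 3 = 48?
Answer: -6878/527 ≈ -13.051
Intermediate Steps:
E = 51/4 (E = 3/4 + (1/4)*48 = 3/4 + 12 = 51/4 ≈ 12.750)
a(r) = 2*r*(3 + r) (a(r) = (3 + r)*(2*r) = 2*r*(3 + r))
-10317*1/(E*((66 + 0) + a(-2))) = -10317*4/(51*((66 + 0) + 2*(-2)*(3 - 2))) = -10317*4/(51*(66 + 2*(-2)*1)) = -10317*4/(51*(66 - 4)) = -10317/(62*(51/4)) = -10317/1581/2 = -10317*2/1581 = -6878/527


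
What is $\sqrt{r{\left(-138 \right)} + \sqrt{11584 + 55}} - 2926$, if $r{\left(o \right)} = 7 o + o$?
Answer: $-2926 + i \sqrt{1104 - \sqrt{11639}} \approx -2926.0 + 31.561 i$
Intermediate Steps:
$r{\left(o \right)} = 8 o$
$\sqrt{r{\left(-138 \right)} + \sqrt{11584 + 55}} - 2926 = \sqrt{8 \left(-138\right) + \sqrt{11584 + 55}} - 2926 = \sqrt{-1104 + \sqrt{11639}} - 2926 = -2926 + \sqrt{-1104 + \sqrt{11639}}$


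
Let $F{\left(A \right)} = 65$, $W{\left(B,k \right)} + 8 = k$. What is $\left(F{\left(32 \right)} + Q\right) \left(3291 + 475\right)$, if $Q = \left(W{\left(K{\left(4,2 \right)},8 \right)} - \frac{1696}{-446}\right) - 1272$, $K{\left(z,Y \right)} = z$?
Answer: $- \frac{1010466758}{223} \approx -4.5312 \cdot 10^{6}$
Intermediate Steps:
$W{\left(B,k \right)} = -8 + k$
$Q = - \frac{282808}{223}$ ($Q = \left(\left(-8 + 8\right) - \frac{1696}{-446}\right) - 1272 = \left(0 - - \frac{848}{223}\right) - 1272 = \left(0 + \frac{848}{223}\right) - 1272 = \frac{848}{223} - 1272 = - \frac{282808}{223} \approx -1268.2$)
$\left(F{\left(32 \right)} + Q\right) \left(3291 + 475\right) = \left(65 - \frac{282808}{223}\right) \left(3291 + 475\right) = \left(- \frac{268313}{223}\right) 3766 = - \frac{1010466758}{223}$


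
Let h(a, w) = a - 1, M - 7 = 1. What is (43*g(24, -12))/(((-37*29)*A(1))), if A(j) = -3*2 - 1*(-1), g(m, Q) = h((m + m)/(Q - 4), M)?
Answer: -172/5365 ≈ -0.032060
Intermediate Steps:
M = 8 (M = 7 + 1 = 8)
h(a, w) = -1 + a
g(m, Q) = -1 + 2*m/(-4 + Q) (g(m, Q) = -1 + (m + m)/(Q - 4) = -1 + (2*m)/(-4 + Q) = -1 + 2*m/(-4 + Q))
A(j) = -5 (A(j) = -6 + 1 = -5)
(43*g(24, -12))/(((-37*29)*A(1))) = (43*((4 - 1*(-12) + 2*24)/(-4 - 12)))/((-37*29*(-5))) = (43*((4 + 12 + 48)/(-16)))/((-1073*(-5))) = (43*(-1/16*64))/5365 = (43*(-4))*(1/5365) = -172*1/5365 = -172/5365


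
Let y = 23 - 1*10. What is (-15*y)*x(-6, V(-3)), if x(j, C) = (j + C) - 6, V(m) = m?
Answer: 2925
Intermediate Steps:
x(j, C) = -6 + C + j (x(j, C) = (C + j) - 6 = -6 + C + j)
y = 13 (y = 23 - 10 = 13)
(-15*y)*x(-6, V(-3)) = (-15*13)*(-6 - 3 - 6) = -195*(-15) = 2925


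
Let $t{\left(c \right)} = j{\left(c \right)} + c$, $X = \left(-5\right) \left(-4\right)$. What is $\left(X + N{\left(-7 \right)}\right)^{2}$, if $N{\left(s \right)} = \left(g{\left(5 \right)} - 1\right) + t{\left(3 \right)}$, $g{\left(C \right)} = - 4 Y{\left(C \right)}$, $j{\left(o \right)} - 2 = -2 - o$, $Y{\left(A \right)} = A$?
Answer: $1$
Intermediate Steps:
$j{\left(o \right)} = - o$ ($j{\left(o \right)} = 2 - \left(2 + o\right) = - o$)
$X = 20$
$g{\left(C \right)} = - 4 C$
$t{\left(c \right)} = 0$ ($t{\left(c \right)} = - c + c = 0$)
$N{\left(s \right)} = -21$ ($N{\left(s \right)} = \left(\left(-4\right) 5 - 1\right) + 0 = \left(-20 - 1\right) + 0 = -21 + 0 = -21$)
$\left(X + N{\left(-7 \right)}\right)^{2} = \left(20 - 21\right)^{2} = \left(-1\right)^{2} = 1$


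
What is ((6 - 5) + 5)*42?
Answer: 252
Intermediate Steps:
((6 - 5) + 5)*42 = (1 + 5)*42 = 6*42 = 252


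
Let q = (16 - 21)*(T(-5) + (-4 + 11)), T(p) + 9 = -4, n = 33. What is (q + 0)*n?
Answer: 990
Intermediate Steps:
T(p) = -13 (T(p) = -9 - 4 = -13)
q = 30 (q = (16 - 21)*(-13 + (-4 + 11)) = -5*(-13 + 7) = -5*(-6) = 30)
(q + 0)*n = (30 + 0)*33 = 30*33 = 990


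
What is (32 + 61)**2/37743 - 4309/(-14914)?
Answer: 97208591/187633034 ≈ 0.51808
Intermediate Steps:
(32 + 61)**2/37743 - 4309/(-14914) = 93**2*(1/37743) - 4309*(-1/14914) = 8649*(1/37743) + 4309/14914 = 2883/12581 + 4309/14914 = 97208591/187633034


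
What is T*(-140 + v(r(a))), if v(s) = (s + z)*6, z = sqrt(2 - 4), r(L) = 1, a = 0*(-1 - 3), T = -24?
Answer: 3216 - 144*I*sqrt(2) ≈ 3216.0 - 203.65*I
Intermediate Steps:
a = 0 (a = 0*(-4) = 0)
z = I*sqrt(2) (z = sqrt(-2) = I*sqrt(2) ≈ 1.4142*I)
v(s) = 6*s + 6*I*sqrt(2) (v(s) = (s + I*sqrt(2))*6 = 6*s + 6*I*sqrt(2))
T*(-140 + v(r(a))) = -24*(-140 + (6*1 + 6*I*sqrt(2))) = -24*(-140 + (6 + 6*I*sqrt(2))) = -24*(-134 + 6*I*sqrt(2)) = 3216 - 144*I*sqrt(2)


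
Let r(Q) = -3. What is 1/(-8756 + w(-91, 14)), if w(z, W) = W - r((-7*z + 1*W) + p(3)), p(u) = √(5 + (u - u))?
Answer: -1/8739 ≈ -0.00011443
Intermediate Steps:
p(u) = √5 (p(u) = √(5 + 0) = √5)
w(z, W) = 3 + W (w(z, W) = W - 1*(-3) = W + 3 = 3 + W)
1/(-8756 + w(-91, 14)) = 1/(-8756 + (3 + 14)) = 1/(-8756 + 17) = 1/(-8739) = -1/8739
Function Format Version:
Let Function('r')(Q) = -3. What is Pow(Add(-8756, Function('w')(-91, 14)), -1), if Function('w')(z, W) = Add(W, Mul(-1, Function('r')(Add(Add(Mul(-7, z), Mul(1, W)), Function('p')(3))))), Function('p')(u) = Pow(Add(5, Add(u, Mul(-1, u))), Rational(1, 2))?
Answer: Rational(-1, 8739) ≈ -0.00011443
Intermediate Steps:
Function('p')(u) = Pow(5, Rational(1, 2)) (Function('p')(u) = Pow(Add(5, 0), Rational(1, 2)) = Pow(5, Rational(1, 2)))
Function('w')(z, W) = Add(3, W) (Function('w')(z, W) = Add(W, Mul(-1, -3)) = Add(W, 3) = Add(3, W))
Pow(Add(-8756, Function('w')(-91, 14)), -1) = Pow(Add(-8756, Add(3, 14)), -1) = Pow(Add(-8756, 17), -1) = Pow(-8739, -1) = Rational(-1, 8739)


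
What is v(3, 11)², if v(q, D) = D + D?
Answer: 484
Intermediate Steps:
v(q, D) = 2*D
v(3, 11)² = (2*11)² = 22² = 484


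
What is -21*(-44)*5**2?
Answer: 23100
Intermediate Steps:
-21*(-44)*5**2 = 924*25 = 23100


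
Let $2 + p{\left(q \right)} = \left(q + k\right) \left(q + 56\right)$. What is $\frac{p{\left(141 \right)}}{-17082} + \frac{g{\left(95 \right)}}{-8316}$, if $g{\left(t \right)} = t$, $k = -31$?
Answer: $- \frac{10100771}{7891884} \approx -1.2799$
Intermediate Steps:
$p{\left(q \right)} = -2 + \left(-31 + q\right) \left(56 + q\right)$ ($p{\left(q \right)} = -2 + \left(q - 31\right) \left(q + 56\right) = -2 + \left(-31 + q\right) \left(56 + q\right)$)
$\frac{p{\left(141 \right)}}{-17082} + \frac{g{\left(95 \right)}}{-8316} = \frac{-1738 + 141^{2} + 25 \cdot 141}{-17082} + \frac{95}{-8316} = \left(-1738 + 19881 + 3525\right) \left(- \frac{1}{17082}\right) + 95 \left(- \frac{1}{8316}\right) = 21668 \left(- \frac{1}{17082}\right) - \frac{95}{8316} = - \frac{10834}{8541} - \frac{95}{8316} = - \frac{10100771}{7891884}$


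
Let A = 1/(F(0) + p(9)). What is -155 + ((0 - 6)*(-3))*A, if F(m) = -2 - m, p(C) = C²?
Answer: -12227/79 ≈ -154.77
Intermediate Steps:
A = 1/79 (A = 1/((-2 - 1*0) + 9²) = 1/((-2 + 0) + 81) = 1/(-2 + 81) = 1/79 ≈ 0.012658)
-155 + ((0 - 6)*(-3))*A = -155 + ((0 - 6)*(-3))*(1/79) = -155 - 6*(-3)*(1/79) = -155 + 18*(1/79) = -155 + 18/79 = -12227/79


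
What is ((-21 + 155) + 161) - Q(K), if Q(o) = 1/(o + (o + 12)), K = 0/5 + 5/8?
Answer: 15631/53 ≈ 294.92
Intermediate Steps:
K = 5/8 (K = 0*(⅕) + 5*(⅛) = 0 + 5/8 = 5/8 ≈ 0.62500)
Q(o) = 1/(12 + 2*o) (Q(o) = 1/(o + (12 + o)) = 1/(12 + 2*o))
((-21 + 155) + 161) - Q(K) = ((-21 + 155) + 161) - 1/(2*(6 + 5/8)) = (134 + 161) - 1/(2*53/8) = 295 - 8/(2*53) = 295 - 1*4/53 = 295 - 4/53 = 15631/53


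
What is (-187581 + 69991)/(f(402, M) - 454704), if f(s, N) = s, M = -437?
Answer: 58795/227151 ≈ 0.25884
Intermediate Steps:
(-187581 + 69991)/(f(402, M) - 454704) = (-187581 + 69991)/(402 - 454704) = -117590/(-454302) = -117590*(-1/454302) = 58795/227151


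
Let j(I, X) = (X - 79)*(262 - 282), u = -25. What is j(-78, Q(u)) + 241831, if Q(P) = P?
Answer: 243911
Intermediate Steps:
j(I, X) = 1580 - 20*X (j(I, X) = (-79 + X)*(-20) = 1580 - 20*X)
j(-78, Q(u)) + 241831 = (1580 - 20*(-25)) + 241831 = (1580 + 500) + 241831 = 2080 + 241831 = 243911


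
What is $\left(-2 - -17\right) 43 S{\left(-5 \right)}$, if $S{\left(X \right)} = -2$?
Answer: $-1290$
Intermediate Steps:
$\left(-2 - -17\right) 43 S{\left(-5 \right)} = \left(-2 - -17\right) 43 \left(-2\right) = \left(-2 + 17\right) 43 \left(-2\right) = 15 \cdot 43 \left(-2\right) = 645 \left(-2\right) = -1290$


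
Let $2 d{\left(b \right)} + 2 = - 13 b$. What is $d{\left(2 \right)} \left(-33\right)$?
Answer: $462$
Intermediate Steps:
$d{\left(b \right)} = -1 - \frac{13 b}{2}$ ($d{\left(b \right)} = -1 + \frac{\left(-13\right) b}{2} = -1 - \frac{13 b}{2}$)
$d{\left(2 \right)} \left(-33\right) = \left(-1 - 13\right) \left(-33\right) = \left(-14\right) \left(-33\right) = 462$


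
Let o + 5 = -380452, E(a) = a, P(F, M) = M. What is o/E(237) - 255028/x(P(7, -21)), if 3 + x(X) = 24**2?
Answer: -92814499/45267 ≈ -2050.4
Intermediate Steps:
o = -380457 (o = -5 - 380452 = -380457)
x(X) = 573 (x(X) = -3 + 24**2 = -3 + 576 = 573)
o/E(237) - 255028/x(P(7, -21)) = -380457/237 - 255028/573 = -380457*1/237 - 255028*1/573 = -126819/79 - 255028/573 = -92814499/45267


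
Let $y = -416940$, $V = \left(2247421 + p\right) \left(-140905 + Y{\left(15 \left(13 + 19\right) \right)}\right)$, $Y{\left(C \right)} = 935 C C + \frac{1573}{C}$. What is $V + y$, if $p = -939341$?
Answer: $\frac{1689645088664083}{6} \approx 2.8161 \cdot 10^{14}$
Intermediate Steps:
$Y{\left(C \right)} = 935 C^{2} + \frac{1573}{C}$
$V = \frac{1689645091165723}{6}$ ($V = \left(2247421 - 939341\right) \left(-140905 + \frac{11 \left(143 + 85 \left(15 \left(13 + 19\right)\right)^{3}\right)}{15 \left(13 + 19\right)}\right) = 1308080 \left(-140905 + \frac{11 \left(143 + 85 \left(15 \cdot 32\right)^{3}\right)}{15 \cdot 32}\right) = 1308080 \left(-140905 + \frac{11 \left(143 + 85 \cdot 480^{3}\right)}{480}\right) = 1308080 \left(-140905 + 11 \cdot \frac{1}{480} \left(143 + 85 \cdot 110592000\right)\right) = 1308080 \left(-140905 + 11 \cdot \frac{1}{480} \left(143 + 9400320000\right)\right) = 1308080 \left(-140905 + 11 \cdot \frac{1}{480} \cdot 9400320143\right) = 1308080 \left(-140905 + \frac{103403521573}{480}\right) = 1308080 \cdot \frac{103335887173}{480} = \frac{1689645091165723}{6} \approx 2.8161 \cdot 10^{14}$)
$V + y = \frac{1689645091165723}{6} - 416940 = \frac{1689645088664083}{6}$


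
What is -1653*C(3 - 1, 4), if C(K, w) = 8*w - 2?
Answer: -49590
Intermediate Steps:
C(K, w) = -2 + 8*w
-1653*C(3 - 1, 4) = -1653*(-2 + 8*4) = -1653*(-2 + 32) = -1653*30 = -49590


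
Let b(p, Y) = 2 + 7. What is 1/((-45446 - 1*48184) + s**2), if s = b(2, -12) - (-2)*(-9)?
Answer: -1/93549 ≈ -1.0690e-5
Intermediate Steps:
b(p, Y) = 9
s = -9 (s = 9 - (-2)*(-9) = 9 - 1*18 = 9 - 18 = -9)
1/((-45446 - 1*48184) + s**2) = 1/((-45446 - 1*48184) + (-9)**2) = 1/((-45446 - 48184) + 81) = 1/(-93630 + 81) = 1/(-93549) = -1/93549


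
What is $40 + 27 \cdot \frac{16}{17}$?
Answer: $\frac{1112}{17} \approx 65.412$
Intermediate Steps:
$40 + 27 \cdot \frac{16}{17} = 40 + \frac{432}{17} = \frac{1112}{17}$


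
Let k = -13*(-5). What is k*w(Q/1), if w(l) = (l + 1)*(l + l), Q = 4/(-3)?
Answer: 520/9 ≈ 57.778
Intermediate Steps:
Q = -4/3 (Q = 4*(-1/3) = -4/3 ≈ -1.3333)
w(l) = 2*l*(1 + l) (w(l) = (1 + l)*(2*l) = 2*l*(1 + l))
k = 65
k*w(Q/1) = 65*(2*(-4/3/1)*(1 - 4/3/1)) = 65*(2*(-4/3*1)*(1 - 4/3*1)) = 65*(2*(-4/3)*(1 - 4/3)) = 65*(2*(-4/3)*(-1/3)) = 65*(8/9) = 520/9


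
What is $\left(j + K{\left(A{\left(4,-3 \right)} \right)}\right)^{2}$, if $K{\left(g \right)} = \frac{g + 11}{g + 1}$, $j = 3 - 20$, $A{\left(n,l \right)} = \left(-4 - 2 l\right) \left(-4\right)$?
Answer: $\frac{14884}{49} \approx 303.75$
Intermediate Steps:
$A{\left(n,l \right)} = 16 + 8 l$
$j = -17$ ($j = 3 - 20 = -17$)
$K{\left(g \right)} = \frac{11 + g}{1 + g}$
$\left(j + K{\left(A{\left(4,-3 \right)} \right)}\right)^{2} = \left(-17 + \frac{11 + \left(16 + 8 \left(-3\right)\right)}{1 + \left(16 + 8 \left(-3\right)\right)}\right)^{2} = \left(-17 + \frac{11 + \left(16 - 24\right)}{1 + \left(16 - 24\right)}\right)^{2} = \left(-17 + \frac{11 - 8}{1 - 8}\right)^{2} = \left(-17 + \frac{1}{-7} \cdot 3\right)^{2} = \left(-17 - \frac{3}{7}\right)^{2} = \left(- \frac{122}{7}\right)^{2} = \frac{14884}{49}$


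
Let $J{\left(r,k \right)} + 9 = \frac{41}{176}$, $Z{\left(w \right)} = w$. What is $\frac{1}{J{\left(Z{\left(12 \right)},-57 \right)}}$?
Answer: $- \frac{176}{1543} \approx -0.11406$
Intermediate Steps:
$J{\left(r,k \right)} = - \frac{1543}{176}$ ($J{\left(r,k \right)} = -9 + \frac{41}{176} = - \frac{1543}{176}$)
$\frac{1}{J{\left(Z{\left(12 \right)},-57 \right)}} = \frac{1}{- \frac{1543}{176}} = - \frac{176}{1543}$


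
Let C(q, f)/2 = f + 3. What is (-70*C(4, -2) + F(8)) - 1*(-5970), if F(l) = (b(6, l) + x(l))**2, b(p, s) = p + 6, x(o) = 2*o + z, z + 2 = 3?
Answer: 6671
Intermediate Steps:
z = 1 (z = -2 + 3 = 1)
x(o) = 1 + 2*o (x(o) = 2*o + 1 = 1 + 2*o)
C(q, f) = 6 + 2*f (C(q, f) = 2*(f + 3) = 2*(3 + f) = 6 + 2*f)
b(p, s) = 6 + p
F(l) = (13 + 2*l)**2 (F(l) = ((6 + 6) + (1 + 2*l))**2 = (12 + (1 + 2*l))**2 = (13 + 2*l)**2)
(-70*C(4, -2) + F(8)) - 1*(-5970) = (-70*(6 + 2*(-2)) + (13 + 2*8)**2) - 1*(-5970) = (-70*(6 - 4) + (13 + 16)**2) + 5970 = (-70*2 + 29**2) + 5970 = (-140 + 841) + 5970 = 701 + 5970 = 6671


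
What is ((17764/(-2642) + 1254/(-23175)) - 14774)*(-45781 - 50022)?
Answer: 14450327933450734/10204725 ≈ 1.4160e+9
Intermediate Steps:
((17764/(-2642) + 1254/(-23175)) - 14774)*(-45781 - 50022) = ((17764*(-1/2642) + 1254*(-1/23175)) - 14774)*(-95803) = ((-8882/1321 - 418/7725) - 14774)*(-95803) = (-69165628/10204725 - 14774)*(-95803) = -150833772778/10204725*(-95803) = 14450327933450734/10204725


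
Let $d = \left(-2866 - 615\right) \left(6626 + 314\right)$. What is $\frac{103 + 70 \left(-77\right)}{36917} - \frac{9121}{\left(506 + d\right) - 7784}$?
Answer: $- \frac{127425845009}{892114736306} \approx -0.14284$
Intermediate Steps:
$d = -24158140$ ($d = \left(-3481\right) 6940 = -24158140$)
$\frac{103 + 70 \left(-77\right)}{36917} - \frac{9121}{\left(506 + d\right) - 7784} = \frac{103 + 70 \left(-77\right)}{36917} - \frac{9121}{\left(506 - 24158140\right) - 7784} = \left(103 - 5390\right) \frac{1}{36917} - \frac{9121}{-24157634 - 7784} = \left(-5287\right) \frac{1}{36917} - \frac{9121}{-24165418} = - \frac{5287}{36917} - - \frac{9121}{24165418} = - \frac{5287}{36917} + \frac{9121}{24165418} = - \frac{127425845009}{892114736306}$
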